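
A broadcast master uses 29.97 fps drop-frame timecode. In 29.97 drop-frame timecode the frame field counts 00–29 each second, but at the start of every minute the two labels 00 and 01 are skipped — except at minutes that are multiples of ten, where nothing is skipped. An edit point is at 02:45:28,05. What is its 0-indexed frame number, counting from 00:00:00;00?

297547

As if non-drop at 30 labels/s: (2 × 3600 + 45 × 60 + 28) × 30 + 5 = 297845.
Minute boundaries passed: 165; those not divisible by 10: 165 − 16 = 149; dropped labels = 2 × 149 = 298.
Actual frame index = 297845 − 298 = 297547.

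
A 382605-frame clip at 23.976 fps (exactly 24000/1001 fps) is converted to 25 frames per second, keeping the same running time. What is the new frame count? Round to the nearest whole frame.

398945 frames

Frames at target rate = 382605 × (25) / (24000/1001) = 25532507/64 ≈ 398945.422.
Nearest whole frame: 398945.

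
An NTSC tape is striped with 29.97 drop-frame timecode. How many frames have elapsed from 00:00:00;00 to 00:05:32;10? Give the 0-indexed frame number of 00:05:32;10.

Complete 10-minute blocks: 0, each 17982 frames → 0.
Remaining 5 whole minutes in the current block: 1800 + 4 × 1798 = 8992 frames.
Within the current minute: 32 × 30 + 10 − 2 = 968 (labels ;00/;01 skipped at this minute). Total = 0 + 8992 + 968 = 9960.

9960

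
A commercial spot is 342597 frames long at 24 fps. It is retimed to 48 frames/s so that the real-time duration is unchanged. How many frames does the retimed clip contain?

Target frames = source frames × (target rate / source rate) = 342597 × (48)/(24) = 342597 × 2 = 685194.

685194 frames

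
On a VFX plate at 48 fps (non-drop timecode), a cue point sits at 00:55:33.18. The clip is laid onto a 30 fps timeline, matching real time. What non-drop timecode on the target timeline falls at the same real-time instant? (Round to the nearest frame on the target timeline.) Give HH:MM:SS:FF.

00:55:33:11

Source frame index: (0×3600 + 55×60 + 33) × 48 + 18 = 160002.
Real time: 160002 / (48) = 26667/8 s.
Target frame: (26667/8) × (30) = 400005/4 ≈ 100001.250 → 100001.
At 30 labels/s: frame 100001 → 00:55:33:11.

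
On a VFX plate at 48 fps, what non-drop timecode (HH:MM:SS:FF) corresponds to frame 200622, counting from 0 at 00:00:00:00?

01:09:39:30

200622 ÷ 48 = 4179 full seconds, remainder 30 frames.
4179 s = 1 h 9 min 39 s.
Timecode: 01:09:39:30.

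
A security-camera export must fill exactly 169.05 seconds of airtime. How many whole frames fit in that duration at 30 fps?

Frames = 169.05 × 30 = 10143/2 ≈ 5071.5000.
Complete frames: 5071.

5071 frames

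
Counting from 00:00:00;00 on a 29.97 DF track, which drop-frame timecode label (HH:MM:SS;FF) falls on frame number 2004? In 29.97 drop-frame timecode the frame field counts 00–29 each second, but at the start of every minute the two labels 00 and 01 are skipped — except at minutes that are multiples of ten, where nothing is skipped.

Each 10-minute DF block holds 10 × 60 × 30 − 9 × 2 = 17982 frames. 2004 ÷ 17982 → 0 full blocks, remainder 2004.
Within the partial block the first minute is 1800 frames and each further minute 1798, so 1 further minute boundary passed. Total skipped labels = 18 × 0 + 2 × 1 = 2.
Non-drop label index = 2004 + 2 = 2006; at 30 labels/s that is 00:01:06:26, i.e. DF 00:01:06;26.

00:01:06;26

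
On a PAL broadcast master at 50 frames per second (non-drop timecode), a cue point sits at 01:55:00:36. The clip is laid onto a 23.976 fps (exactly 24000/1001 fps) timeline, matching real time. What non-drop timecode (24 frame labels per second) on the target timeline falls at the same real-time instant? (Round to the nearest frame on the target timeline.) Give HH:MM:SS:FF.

Source frame index: (1×3600 + 55×60 + 0) × 50 + 36 = 345036.
Real time: 345036 / (50) = 172518/25 s.
Target frame: (172518/25) × (24000/1001) = 165617280/1001 ≈ 165451.828 → 165452.
At 24 labels/s: frame 165452 → 01:54:53:20.

01:54:53:20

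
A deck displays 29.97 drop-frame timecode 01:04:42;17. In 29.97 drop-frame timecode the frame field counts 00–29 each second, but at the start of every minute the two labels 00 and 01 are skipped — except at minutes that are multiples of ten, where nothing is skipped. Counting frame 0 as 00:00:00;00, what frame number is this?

116361

As if non-drop at 30 labels/s: (1 × 3600 + 4 × 60 + 42) × 30 + 17 = 116477.
Minute boundaries passed: 64; those not divisible by 10: 64 − 6 = 58; dropped labels = 2 × 58 = 116.
Actual frame index = 116477 − 116 = 116361.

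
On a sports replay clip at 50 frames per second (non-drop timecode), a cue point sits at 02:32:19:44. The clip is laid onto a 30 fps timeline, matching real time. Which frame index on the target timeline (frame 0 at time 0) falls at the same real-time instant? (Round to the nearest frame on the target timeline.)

Source frame index: (2×3600 + 32×60 + 19) × 50 + 44 = 456994.
Real time: 456994 / (50) = 228497/25 s.
Target frame: (228497/25) × (30) = 1370982/5 ≈ 274196.400 → 274196.

frame 274196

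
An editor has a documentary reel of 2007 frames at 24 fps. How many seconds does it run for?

Running time = 2007 / (24) = 83.625 s.

83.625 seconds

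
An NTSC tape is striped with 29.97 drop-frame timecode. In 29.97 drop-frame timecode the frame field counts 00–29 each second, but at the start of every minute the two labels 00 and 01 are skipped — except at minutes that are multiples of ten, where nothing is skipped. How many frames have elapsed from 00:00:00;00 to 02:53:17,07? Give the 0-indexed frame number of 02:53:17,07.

311605

Complete 10-minute blocks: 17, each 17982 frames → 305694.
Remaining 3 whole minutes in the current block: 1800 + 2 × 1798 = 5396 frames.
Within the current minute: 17 × 30 + 7 − 2 = 515 (labels ;00/;01 skipped at this minute). Total = 305694 + 5396 + 515 = 311605.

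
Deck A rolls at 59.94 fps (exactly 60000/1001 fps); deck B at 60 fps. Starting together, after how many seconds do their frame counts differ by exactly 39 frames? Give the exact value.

650.65 seconds

The gap grows by |60 − 60000/1001| = 60/1001 frames per second.
Time for a 39-frame gap: 39 ÷ (60/1001) = 650.65 s.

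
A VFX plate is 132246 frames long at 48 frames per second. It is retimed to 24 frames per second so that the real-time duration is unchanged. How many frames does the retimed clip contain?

66123 frames

Frames at target rate = 132246 × (24) / (48) = 66123.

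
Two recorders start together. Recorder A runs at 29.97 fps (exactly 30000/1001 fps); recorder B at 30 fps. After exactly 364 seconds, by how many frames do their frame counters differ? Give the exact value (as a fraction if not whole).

120/11 frames

A emits 30000/1001 × 364 = 120000/11 frames; B emits 30 × 364 = 10920.
Difference = 120/11 frames (≈ 10.9091); B is ahead of A.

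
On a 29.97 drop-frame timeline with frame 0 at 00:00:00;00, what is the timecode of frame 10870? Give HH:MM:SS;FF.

Each 10-minute DF block holds 10 × 60 × 30 − 9 × 2 = 17982 frames. 10870 ÷ 17982 → 0 full blocks, remainder 10870.
Within the partial block the first minute is 1800 frames and each further minute 1798, so 6 further minute boundaries passed. Total skipped labels = 18 × 0 + 2 × 6 = 12.
Non-drop label index = 10870 + 12 = 10882; at 30 labels/s that is 00:06:02:22, i.e. DF 00:06:02;22.

00:06:02;22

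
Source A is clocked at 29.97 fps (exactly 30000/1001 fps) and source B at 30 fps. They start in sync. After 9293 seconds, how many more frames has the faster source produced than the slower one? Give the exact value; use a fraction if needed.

A emits 30000/1001 × 9293 = 278790000/1001 frames; B emits 30 × 9293 = 278790.
Difference = 278790/1001 frames (≈ 278.5115); B is ahead of A.

278790/1001 frames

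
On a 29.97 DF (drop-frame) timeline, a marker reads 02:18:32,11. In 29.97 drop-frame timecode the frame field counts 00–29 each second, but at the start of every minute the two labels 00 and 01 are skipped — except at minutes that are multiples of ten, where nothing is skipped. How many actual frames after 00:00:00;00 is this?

As if non-drop at 30 labels/s: (2 × 3600 + 18 × 60 + 32) × 30 + 11 = 249371.
Minute boundaries passed: 138; those not divisible by 10: 138 − 13 = 125; dropped labels = 2 × 125 = 250.
Actual frame index = 249371 − 250 = 249121.

249121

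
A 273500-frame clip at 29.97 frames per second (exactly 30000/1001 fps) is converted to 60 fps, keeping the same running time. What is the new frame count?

547547 frames

Target frames = source frames × (target rate / source rate) = 273500 × (60)/(30000/1001) = 273500 × 1001/500 = 547547.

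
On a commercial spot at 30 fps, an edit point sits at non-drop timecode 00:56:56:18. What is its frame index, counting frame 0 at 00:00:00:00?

102498

Total seconds to the label: (0 × 3600 + 56 × 60 + 56) = 3416.
Frame index = 3416 × 30 + 18 = 102498.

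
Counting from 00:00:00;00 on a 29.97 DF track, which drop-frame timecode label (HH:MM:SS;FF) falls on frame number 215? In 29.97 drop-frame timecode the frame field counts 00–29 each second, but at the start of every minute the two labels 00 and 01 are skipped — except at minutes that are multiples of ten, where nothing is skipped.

Each 10-minute DF block holds 10 × 60 × 30 − 9 × 2 = 17982 frames. 215 ÷ 17982 → 0 full blocks, remainder 215.
Within the partial block the first minute is 1800 frames and each further minute 1798, so 0 further minute boundaries passed. Total skipped labels = 18 × 0 + 2 × 0 = 0.
Non-drop label index = 215 + 0 = 215; at 30 labels/s that is 00:00:07:05, i.e. DF 00:00:07;05.

00:00:07;05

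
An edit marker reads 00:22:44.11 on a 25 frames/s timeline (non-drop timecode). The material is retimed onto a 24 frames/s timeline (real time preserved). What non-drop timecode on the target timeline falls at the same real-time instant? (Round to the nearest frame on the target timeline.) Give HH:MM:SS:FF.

00:22:44:11

Source frame index: (0×3600 + 22×60 + 44) × 25 + 11 = 34111.
Real time: 34111 / (25) = 34111/25 s.
Target frame: (34111/25) × (24) = 818664/25 ≈ 32746.560 → 32747.
At 24 labels/s: frame 32747 → 00:22:44:11.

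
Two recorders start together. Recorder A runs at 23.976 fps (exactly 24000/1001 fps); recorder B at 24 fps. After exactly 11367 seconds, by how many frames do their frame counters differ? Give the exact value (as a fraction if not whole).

272808/1001 frames

A emits 24000/1001 × 11367 = 272808000/1001 frames; B emits 24 × 11367 = 272808.
Difference = 272808/1001 frames (≈ 272.5355); B is ahead of A.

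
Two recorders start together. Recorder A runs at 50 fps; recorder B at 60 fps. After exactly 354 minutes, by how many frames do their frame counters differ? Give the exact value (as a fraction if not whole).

354 min = 21240 s.
A emits 50 × 21240 = 1062000 frames; B emits 60 × 21240 = 1274400.
Difference = 212400 frames; B is ahead of A.

212400 frames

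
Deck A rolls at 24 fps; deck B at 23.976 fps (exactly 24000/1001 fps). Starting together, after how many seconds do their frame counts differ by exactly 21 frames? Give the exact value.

875.875 seconds

The gap grows by |24000/1001 − 24| = 24/1001 frames per second.
Time for a 21-frame gap: 21 ÷ (24/1001) = 875.875 s.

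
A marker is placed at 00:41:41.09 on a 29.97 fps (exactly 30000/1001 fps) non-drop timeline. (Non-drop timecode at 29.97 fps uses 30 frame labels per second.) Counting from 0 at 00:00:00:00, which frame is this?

75039

Total seconds to the label: (0 × 3600 + 41 × 60 + 41) = 2501.
Frame index = 2501 × 30 + 9 = 75039.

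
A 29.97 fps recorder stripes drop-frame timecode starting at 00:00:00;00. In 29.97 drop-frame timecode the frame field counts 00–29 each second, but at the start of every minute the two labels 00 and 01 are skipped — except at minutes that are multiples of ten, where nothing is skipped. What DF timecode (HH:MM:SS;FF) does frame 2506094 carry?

23:13:40;02

Ten DF minutes hold 17982 frames, so frame 2506094 lies in block 139 (frames 2499498–2517479) with 6596 frames into that block.
The block's first minute is 1800 frames and the rest 1798 each; 6596 frames reaches minute 3, so 139 × 18 + 3 × 2 = 2508 labels have been skipped so far.
Adding those back, label number 2506094 + 2508 = 2508602 at 30 labels/s is 83620 s + 2 f = 23 h 13 min 40 s frame 2, i.e. 23:13:40;02.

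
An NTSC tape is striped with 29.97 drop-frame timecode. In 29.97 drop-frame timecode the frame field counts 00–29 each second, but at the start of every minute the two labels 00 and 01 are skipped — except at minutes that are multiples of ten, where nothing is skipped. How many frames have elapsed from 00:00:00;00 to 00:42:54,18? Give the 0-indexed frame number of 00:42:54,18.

As if non-drop at 30 labels/s: (0 × 3600 + 42 × 60 + 54) × 30 + 18 = 77238.
Minute boundaries passed: 42; those not divisible by 10: 42 − 4 = 38; dropped labels = 2 × 38 = 76.
Actual frame index = 77238 − 76 = 77162.

77162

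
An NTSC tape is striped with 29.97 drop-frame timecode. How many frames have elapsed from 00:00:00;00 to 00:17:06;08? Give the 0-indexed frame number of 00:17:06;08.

30756

Complete 10-minute blocks: 1, each 17982 frames → 17982.
Remaining 7 whole minutes in the current block: 1800 + 6 × 1798 = 12588 frames.
Within the current minute: 6 × 30 + 8 − 2 = 186 (labels ;00/;01 skipped at this minute). Total = 17982 + 12588 + 186 = 30756.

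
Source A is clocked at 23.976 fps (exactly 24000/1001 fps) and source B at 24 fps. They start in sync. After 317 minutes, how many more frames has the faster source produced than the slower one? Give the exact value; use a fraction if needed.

456480/1001 frames

317 min = 19020 s.
A emits 24000/1001 × 19020 = 456480000/1001 frames; B emits 24 × 19020 = 456480.
Difference = 456480/1001 frames (≈ 456.0240); B is ahead of A.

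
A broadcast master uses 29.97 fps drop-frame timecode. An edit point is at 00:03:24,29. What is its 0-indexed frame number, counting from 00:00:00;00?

Complete 10-minute blocks: 0, each 17982 frames → 0.
Remaining 3 whole minutes in the current block: 1800 + 2 × 1798 = 5396 frames.
Within the current minute: 24 × 30 + 29 − 2 = 747 (labels ;00/;01 skipped at this minute). Total = 0 + 5396 + 747 = 6143.

6143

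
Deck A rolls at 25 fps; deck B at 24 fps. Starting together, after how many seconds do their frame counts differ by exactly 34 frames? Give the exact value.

34 seconds

The gap grows by |24 − 25| = 1 frame per second.
Time for a 34-frame gap: 34 ÷ (1) = 34 s.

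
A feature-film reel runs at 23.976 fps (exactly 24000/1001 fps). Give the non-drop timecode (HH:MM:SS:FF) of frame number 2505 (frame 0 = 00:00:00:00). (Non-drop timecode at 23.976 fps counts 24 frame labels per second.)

00:01:44:09

2505 ÷ 24 = 104 full seconds, remainder 9 frames.
104 s = 0 h 1 min 44 s.
Timecode: 00:01:44:09.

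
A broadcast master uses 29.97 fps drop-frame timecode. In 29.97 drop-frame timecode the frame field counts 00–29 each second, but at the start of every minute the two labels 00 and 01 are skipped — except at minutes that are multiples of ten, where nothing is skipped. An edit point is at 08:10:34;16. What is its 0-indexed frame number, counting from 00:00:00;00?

882154

Complete 10-minute blocks: 49, each 17982 frames → 881118.
Remaining 0 whole minutes in the current block: 0 frames.
Within the current minute: 34 × 30 + 16 = 1036. Total = 881118 + 0 + 1036 = 882154.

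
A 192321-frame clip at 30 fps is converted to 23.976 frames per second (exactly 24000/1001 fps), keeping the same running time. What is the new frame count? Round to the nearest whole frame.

153703 frames

Frames at target rate = 192321 × (24000/1001) / (30) = 153856800/1001 ≈ 153703.097.
Nearest whole frame: 153703.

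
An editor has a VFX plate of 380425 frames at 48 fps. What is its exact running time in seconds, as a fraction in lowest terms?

380425/48 seconds

Running time = 380425 ÷ (48) = 380425 × 1/48 = 380425/48 s.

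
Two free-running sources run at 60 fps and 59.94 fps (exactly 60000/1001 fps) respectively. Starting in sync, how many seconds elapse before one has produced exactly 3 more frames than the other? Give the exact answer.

50.05 seconds

The gap grows by |60000/1001 − 60| = 60/1001 frames per second.
Time for a 3-frame gap: 3 ÷ (60/1001) = 50.05 s.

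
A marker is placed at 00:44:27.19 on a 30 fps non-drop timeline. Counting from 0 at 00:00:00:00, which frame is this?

frame 80029

Total seconds to the label: (0 × 3600 + 44 × 60 + 27) = 2667.
Frame index = 2667 × 30 + 19 = 80029.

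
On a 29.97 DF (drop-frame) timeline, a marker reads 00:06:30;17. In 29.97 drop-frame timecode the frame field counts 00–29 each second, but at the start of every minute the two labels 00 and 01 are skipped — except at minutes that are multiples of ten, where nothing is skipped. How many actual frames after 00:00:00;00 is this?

As if non-drop at 30 labels/s: (0 × 3600 + 6 × 60 + 30) × 30 + 17 = 11717.
Minute boundaries passed: 6; those not divisible by 10: 6 − 0 = 6; dropped labels = 2 × 6 = 12.
Actual frame index = 11717 − 12 = 11705.

11705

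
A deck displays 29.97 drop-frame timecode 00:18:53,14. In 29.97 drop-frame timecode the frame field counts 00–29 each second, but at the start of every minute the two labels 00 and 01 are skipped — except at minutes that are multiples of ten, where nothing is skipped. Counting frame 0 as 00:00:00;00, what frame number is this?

Complete 10-minute blocks: 1, each 17982 frames → 17982.
Remaining 8 whole minutes in the current block: 1800 + 7 × 1798 = 14386 frames.
Within the current minute: 53 × 30 + 14 − 2 = 1602 (labels ;00/;01 skipped at this minute). Total = 17982 + 14386 + 1602 = 33970.

33970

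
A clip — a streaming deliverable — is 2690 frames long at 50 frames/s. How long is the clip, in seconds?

Running time = 2690 / (50) = 53.8 s.

53.8 seconds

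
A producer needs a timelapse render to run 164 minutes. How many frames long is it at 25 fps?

246000 frames

164 min = 9840 s.
Frames = 9840 × 25 = 246000.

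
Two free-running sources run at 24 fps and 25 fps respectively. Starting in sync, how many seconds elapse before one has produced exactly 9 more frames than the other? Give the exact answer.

The gap grows by |25 − 24| = 1 frame per second.
Time for a 9-frame gap: 9 ÷ (1) = 9 s.

9 seconds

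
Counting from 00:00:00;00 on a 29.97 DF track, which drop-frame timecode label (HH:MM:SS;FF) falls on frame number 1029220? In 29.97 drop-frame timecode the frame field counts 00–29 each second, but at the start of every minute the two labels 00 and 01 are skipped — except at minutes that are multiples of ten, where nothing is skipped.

Ten DF minutes hold 17982 frames, so frame 1029220 lies in block 57 (frames 1024974–1042955) with 4246 frames into that block.
The block's first minute is 1800 frames and the rest 1798 each; 4246 frames reaches minute 2, so 57 × 18 + 2 × 2 = 1030 labels have been skipped so far.
Adding those back, label number 1029220 + 1030 = 1030250 at 30 labels/s is 34341 s + 20 f = 9 h 32 min 21 s frame 20, i.e. 09:32:21;20.

09:32:21;20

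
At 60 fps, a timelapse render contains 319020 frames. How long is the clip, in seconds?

Running time = 319020 / (60) = 5317 s.

5317 seconds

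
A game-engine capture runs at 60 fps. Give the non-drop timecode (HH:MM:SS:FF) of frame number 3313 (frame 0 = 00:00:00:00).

00:00:55:13

3313 ÷ 60 = 55 full seconds, remainder 13 frames.
55 s = 0 h 0 min 55 s.
Timecode: 00:00:55:13.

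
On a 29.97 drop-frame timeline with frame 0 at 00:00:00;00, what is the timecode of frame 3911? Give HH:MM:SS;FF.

00:02:10;15

Each 10-minute DF block holds 10 × 60 × 30 − 9 × 2 = 17982 frames. 3911 ÷ 17982 → 0 full blocks, remainder 3911.
Within the partial block the first minute is 1800 frames and each further minute 1798, so 2 further minute boundaries passed. Total skipped labels = 18 × 0 + 2 × 2 = 4.
Non-drop label index = 3911 + 4 = 3915; at 30 labels/s that is 00:02:10:15, i.e. DF 00:02:10;15.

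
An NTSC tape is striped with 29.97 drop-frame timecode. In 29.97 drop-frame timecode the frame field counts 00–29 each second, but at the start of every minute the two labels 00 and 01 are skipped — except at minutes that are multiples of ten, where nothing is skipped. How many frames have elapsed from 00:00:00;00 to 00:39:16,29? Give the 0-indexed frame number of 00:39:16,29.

As if non-drop at 30 labels/s: (0 × 3600 + 39 × 60 + 16) × 30 + 29 = 70709.
Minute boundaries passed: 39; those not divisible by 10: 39 − 3 = 36; dropped labels = 2 × 36 = 72.
Actual frame index = 70709 − 72 = 70637.

70637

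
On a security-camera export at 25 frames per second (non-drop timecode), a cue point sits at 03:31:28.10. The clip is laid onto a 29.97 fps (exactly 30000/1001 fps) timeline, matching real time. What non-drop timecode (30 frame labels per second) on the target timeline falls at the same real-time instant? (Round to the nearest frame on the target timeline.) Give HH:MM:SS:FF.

Source frame index: (3×3600 + 31×60 + 28) × 25 + 10 = 317210.
Real time: 317210 / (25) = 63442/5 s.
Target frame: (63442/5) × (30000/1001) = 380652000/1001 ≈ 380271.728 → 380272.
At 30 labels/s: frame 380272 → 03:31:15:22.

03:31:15:22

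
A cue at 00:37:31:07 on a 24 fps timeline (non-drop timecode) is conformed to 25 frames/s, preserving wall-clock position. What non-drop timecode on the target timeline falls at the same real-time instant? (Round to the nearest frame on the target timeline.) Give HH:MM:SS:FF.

00:37:31:07

Source frame index: (0×3600 + 37×60 + 31) × 24 + 7 = 54031.
Real time: 54031 / (24) = 54031/24 s.
Target frame: (54031/24) × (25) = 1350775/24 ≈ 56282.292 → 56282.
At 25 labels/s: frame 56282 → 00:37:31:07.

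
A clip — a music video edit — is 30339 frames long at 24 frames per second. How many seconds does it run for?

1264.125 seconds

Running time = 30339 / (24) = 1264.125 s.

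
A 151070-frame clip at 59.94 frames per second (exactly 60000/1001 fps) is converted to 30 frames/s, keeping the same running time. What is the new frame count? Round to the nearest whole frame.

75611 frames

Frames at target rate = 151070 × (30) / (60000/1001) = 15122107/200 ≈ 75610.535.
Nearest whole frame: 75611.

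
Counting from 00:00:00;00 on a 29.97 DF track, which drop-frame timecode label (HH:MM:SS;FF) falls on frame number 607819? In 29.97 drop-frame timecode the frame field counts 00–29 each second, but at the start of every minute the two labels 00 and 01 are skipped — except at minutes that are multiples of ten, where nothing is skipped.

05:38:00;29

Ten DF minutes hold 17982 frames, so frame 607819 lies in block 33 (frames 593406–611387) with 14413 frames into that block.
The block's first minute is 1800 frames and the rest 1798 each; 14413 frames reaches minute 8, so 33 × 18 + 8 × 2 = 610 labels have been skipped so far.
Adding those back, label number 607819 + 610 = 608429 at 30 labels/s is 20280 s + 29 f = 5 h 38 min 0 s frame 29, i.e. 05:38:00;29.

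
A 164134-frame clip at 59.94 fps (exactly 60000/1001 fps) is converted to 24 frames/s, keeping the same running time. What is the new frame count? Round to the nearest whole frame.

65719 frames

Frames at target rate = 164134 × (24) / (60000/1001) = 82149067/1250 ≈ 65719.254.
Nearest whole frame: 65719.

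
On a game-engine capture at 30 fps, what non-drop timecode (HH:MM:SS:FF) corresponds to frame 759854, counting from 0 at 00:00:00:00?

07:02:08:14

759854 ÷ 30 = 25328 full seconds, remainder 14 frames.
25328 s = 7 h 2 min 8 s.
Timecode: 07:02:08:14.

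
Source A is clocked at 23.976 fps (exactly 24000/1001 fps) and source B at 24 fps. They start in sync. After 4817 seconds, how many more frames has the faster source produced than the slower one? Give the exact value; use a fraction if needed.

A emits 24000/1001 × 4817 = 115608000/1001 frames; B emits 24 × 4817 = 115608.
Difference = 115608/1001 frames (≈ 115.4925); B is ahead of A.

115608/1001 frames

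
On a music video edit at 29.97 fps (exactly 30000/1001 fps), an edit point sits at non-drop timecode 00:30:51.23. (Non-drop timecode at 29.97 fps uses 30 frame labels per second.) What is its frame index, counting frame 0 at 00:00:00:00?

Total seconds to the label: (0 × 3600 + 30 × 60 + 51) = 1851.
Frame index = 1851 × 30 + 23 = 55553.

frame 55553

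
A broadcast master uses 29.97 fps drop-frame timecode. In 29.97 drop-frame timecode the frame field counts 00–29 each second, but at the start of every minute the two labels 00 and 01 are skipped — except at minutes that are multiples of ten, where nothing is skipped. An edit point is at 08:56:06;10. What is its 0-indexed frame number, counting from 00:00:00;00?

Complete 10-minute blocks: 53, each 17982 frames → 953046.
Remaining 6 whole minutes in the current block: 1800 + 5 × 1798 = 10790 frames.
Within the current minute: 6 × 30 + 10 − 2 = 188 (labels ;00/;01 skipped at this minute). Total = 953046 + 10790 + 188 = 964024.

964024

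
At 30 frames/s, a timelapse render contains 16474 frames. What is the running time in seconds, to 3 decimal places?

Running time = 16474 × 1/30 = 8237/15 s ≈ 549.133 s.

549.133 seconds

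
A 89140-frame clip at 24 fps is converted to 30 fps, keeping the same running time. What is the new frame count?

111425 frames

Target frames = source frames × (target rate / source rate) = 89140 × (30)/(24) = 89140 × 5/4 = 111425.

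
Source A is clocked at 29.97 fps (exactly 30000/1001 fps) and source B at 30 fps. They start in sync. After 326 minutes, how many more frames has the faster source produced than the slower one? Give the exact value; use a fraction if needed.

586800/1001 frames

326 min = 19560 s.
A emits 30000/1001 × 19560 = 586800000/1001 frames; B emits 30 × 19560 = 586800.
Difference = 586800/1001 frames (≈ 586.2138); B is ahead of A.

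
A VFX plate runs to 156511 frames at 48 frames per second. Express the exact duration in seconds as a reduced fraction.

156511/48 seconds

Running time = 156511 ÷ (48) = 156511 × 1/48 = 156511/48 s.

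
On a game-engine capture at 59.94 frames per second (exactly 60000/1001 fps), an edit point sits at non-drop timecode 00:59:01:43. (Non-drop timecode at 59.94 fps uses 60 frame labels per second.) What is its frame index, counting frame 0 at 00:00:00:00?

212503

Total seconds to the label: (0 × 3600 + 59 × 60 + 1) = 3541.
Frame index = 3541 × 60 + 43 = 212503.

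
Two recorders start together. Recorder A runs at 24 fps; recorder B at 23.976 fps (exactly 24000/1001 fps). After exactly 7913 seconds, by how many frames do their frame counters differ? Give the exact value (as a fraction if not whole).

A emits 24 × 7913 = 189912 frames; B emits 24000/1001 × 7913 = 189912000/1001.
Difference = 189912/1001 frames (≈ 189.7223); B is behind A.

189912/1001 frames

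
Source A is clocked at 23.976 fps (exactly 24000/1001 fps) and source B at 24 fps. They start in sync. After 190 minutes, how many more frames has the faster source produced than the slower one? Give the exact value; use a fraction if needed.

273600/1001 frames

190 min = 11400 s.
A emits 24000/1001 × 11400 = 273600000/1001 frames; B emits 24 × 11400 = 273600.
Difference = 273600/1001 frames (≈ 273.3267); B is ahead of A.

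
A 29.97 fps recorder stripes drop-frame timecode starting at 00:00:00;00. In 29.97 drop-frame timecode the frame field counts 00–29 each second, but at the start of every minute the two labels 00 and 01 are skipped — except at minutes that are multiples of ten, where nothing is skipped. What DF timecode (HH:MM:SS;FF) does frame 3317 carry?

Each 10-minute DF block holds 10 × 60 × 30 − 9 × 2 = 17982 frames. 3317 ÷ 17982 → 0 full blocks, remainder 3317.
Within the partial block the first minute is 1800 frames and each further minute 1798, so 1 further minute boundary passed. Total skipped labels = 18 × 0 + 2 × 1 = 2.
Non-drop label index = 3317 + 2 = 3319; at 30 labels/s that is 00:01:50:19, i.e. DF 00:01:50;19.

00:01:50;19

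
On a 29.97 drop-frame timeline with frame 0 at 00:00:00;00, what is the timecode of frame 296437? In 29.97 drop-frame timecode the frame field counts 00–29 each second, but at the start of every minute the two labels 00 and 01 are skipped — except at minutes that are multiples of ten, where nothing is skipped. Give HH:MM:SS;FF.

Ten DF minutes hold 17982 frames, so frame 296437 lies in block 16 (frames 287712–305693) with 8725 frames into that block.
The block's first minute is 1800 frames and the rest 1798 each; 8725 frames reaches minute 4, so 16 × 18 + 4 × 2 = 296 labels have been skipped so far.
Adding those back, label number 296437 + 296 = 296733 at 30 labels/s is 9891 s + 3 f = 2 h 44 min 51 s frame 3, i.e. 02:44:51;03.

02:44:51;03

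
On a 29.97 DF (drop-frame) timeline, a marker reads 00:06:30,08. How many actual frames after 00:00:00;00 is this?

11696

As if non-drop at 30 labels/s: (0 × 3600 + 6 × 60 + 30) × 30 + 8 = 11708.
Minute boundaries passed: 6; those not divisible by 10: 6 − 0 = 6; dropped labels = 2 × 6 = 12.
Actual frame index = 11708 − 12 = 11696.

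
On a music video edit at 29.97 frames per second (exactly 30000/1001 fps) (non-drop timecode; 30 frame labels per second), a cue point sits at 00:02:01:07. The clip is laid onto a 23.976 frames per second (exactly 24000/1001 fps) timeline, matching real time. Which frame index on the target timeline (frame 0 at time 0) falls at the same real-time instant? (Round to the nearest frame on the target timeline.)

frame 2910

Source frame index: (0×3600 + 2×60 + 1) × 30 + 7 = 3637.
Real time: 3637 / (30000/1001) = 3640637/30000 s.
Target frame: (3640637/30000) × (24000/1001) = 14548/5 ≈ 2909.600 → 2910.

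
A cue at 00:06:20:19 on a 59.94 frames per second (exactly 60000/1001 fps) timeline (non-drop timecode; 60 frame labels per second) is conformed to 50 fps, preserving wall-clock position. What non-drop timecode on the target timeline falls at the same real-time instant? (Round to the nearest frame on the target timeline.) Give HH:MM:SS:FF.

Source frame index: (0×3600 + 6×60 + 20) × 60 + 19 = 22819.
Real time: 22819 / (60000/1001) = 22841819/60000 s.
Target frame: (22841819/60000) × (50) = 22841819/1200 ≈ 19034.849 → 19035.
At 50 labels/s: frame 19035 → 00:06:20:35.

00:06:20:35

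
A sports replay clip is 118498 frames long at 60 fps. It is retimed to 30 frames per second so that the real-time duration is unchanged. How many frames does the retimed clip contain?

Target frames = source frames × (target rate / source rate) = 118498 × (30)/(60) = 118498 × 1/2 = 59249.

59249 frames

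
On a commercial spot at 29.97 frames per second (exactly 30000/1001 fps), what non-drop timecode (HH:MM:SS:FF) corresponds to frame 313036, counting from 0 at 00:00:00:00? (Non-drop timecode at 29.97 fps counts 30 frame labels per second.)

02:53:54:16

313036 ÷ 30 = 10434 full seconds, remainder 16 frames.
10434 s = 2 h 53 min 54 s.
Timecode: 02:53:54:16.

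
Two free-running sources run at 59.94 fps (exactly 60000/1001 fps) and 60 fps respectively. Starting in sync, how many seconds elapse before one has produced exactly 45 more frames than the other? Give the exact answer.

The gap grows by |60 − 60000/1001| = 60/1001 frames per second.
Time for a 45-frame gap: 45 ÷ (60/1001) = 750.75 s.

750.75 seconds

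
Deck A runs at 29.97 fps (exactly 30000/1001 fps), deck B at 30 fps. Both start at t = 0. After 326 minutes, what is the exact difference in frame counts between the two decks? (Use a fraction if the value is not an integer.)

586800/1001 frames

326 min = 19560 s.
A emits 30000/1001 × 19560 = 586800000/1001 frames; B emits 30 × 19560 = 586800.
Difference = 586800/1001 frames (≈ 586.2138); B is ahead of A.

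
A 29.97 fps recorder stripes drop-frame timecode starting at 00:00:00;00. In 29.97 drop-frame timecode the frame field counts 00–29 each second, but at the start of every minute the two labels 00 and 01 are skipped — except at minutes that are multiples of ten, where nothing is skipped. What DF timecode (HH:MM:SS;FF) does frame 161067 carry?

01:29:34;09

Ten DF minutes hold 17982 frames, so frame 161067 lies in block 8 (frames 143856–161837) with 17211 frames into that block.
The block's first minute is 1800 frames and the rest 1798 each; 17211 frames reaches minute 9, so 8 × 18 + 9 × 2 = 162 labels have been skipped so far.
Adding those back, label number 161067 + 162 = 161229 at 30 labels/s is 5374 s + 9 f = 1 h 29 min 34 s frame 9, i.e. 01:29:34;09.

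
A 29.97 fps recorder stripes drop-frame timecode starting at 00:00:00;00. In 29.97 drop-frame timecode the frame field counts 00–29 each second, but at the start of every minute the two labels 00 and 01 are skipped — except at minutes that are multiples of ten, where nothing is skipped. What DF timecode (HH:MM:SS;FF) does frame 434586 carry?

Ten DF minutes hold 17982 frames, so frame 434586 lies in block 24 (frames 431568–449549) with 3018 frames into that block.
The block's first minute is 1800 frames and the rest 1798 each; 3018 frames reaches minute 1, so 24 × 18 + 1 × 2 = 434 labels have been skipped so far.
Adding those back, label number 434586 + 434 = 435020 at 30 labels/s is 14500 s + 20 f = 4 h 1 min 40 s frame 20, i.e. 04:01:40;20.

04:01:40;20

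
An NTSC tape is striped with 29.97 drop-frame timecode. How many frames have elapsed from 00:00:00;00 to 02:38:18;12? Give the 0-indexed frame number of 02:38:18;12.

Complete 10-minute blocks: 15, each 17982 frames → 269730.
Remaining 8 whole minutes in the current block: 1800 + 7 × 1798 = 14386 frames.
Within the current minute: 18 × 30 + 12 − 2 = 550 (labels ;00/;01 skipped at this minute). Total = 269730 + 14386 + 550 = 284666.

284666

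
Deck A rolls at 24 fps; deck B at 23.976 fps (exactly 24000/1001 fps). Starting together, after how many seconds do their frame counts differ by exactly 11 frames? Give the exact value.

The gap grows by |24000/1001 − 24| = 24/1001 frames per second.
Time for a 11-frame gap: 11 ÷ (24/1001) = 11011/24 s.

11011/24 seconds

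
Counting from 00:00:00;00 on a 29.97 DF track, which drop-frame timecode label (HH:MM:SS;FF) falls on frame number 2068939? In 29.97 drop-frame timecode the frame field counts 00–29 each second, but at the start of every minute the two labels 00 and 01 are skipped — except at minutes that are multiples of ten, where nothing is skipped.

Ten DF minutes hold 17982 frames, so frame 2068939 lies in block 115 (frames 2067930–2085911) with 1009 frames into that block.
The block's first minute is 1800 frames and the rest 1798 each; 1009 frames reaches minute 0, so 115 × 18 + 0 × 2 = 2070 labels have been skipped so far.
Adding those back, label number 2068939 + 2070 = 2071009 at 30 labels/s is 69033 s + 19 f = 19 h 10 min 33 s frame 19, i.e. 19:10:33;19.

19:10:33;19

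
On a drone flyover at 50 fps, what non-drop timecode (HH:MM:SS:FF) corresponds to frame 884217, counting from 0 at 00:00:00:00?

04:54:44:17

884217 ÷ 50 = 17684 full seconds, remainder 17 frames.
17684 s = 4 h 54 min 44 s.
Timecode: 04:54:44:17.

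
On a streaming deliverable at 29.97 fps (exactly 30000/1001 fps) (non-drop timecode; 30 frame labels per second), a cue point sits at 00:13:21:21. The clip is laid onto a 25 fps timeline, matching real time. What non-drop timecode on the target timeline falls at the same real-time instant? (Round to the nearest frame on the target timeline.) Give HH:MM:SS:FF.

Source frame index: (0×3600 + 13×60 + 21) × 30 + 21 = 24051.
Real time: 24051 / (30000/1001) = 8025017/10000 s.
Target frame: (8025017/10000) × (25) = 8025017/400 ≈ 20062.542 → 20063.
At 25 labels/s: frame 20063 → 00:13:22:13.

00:13:22:13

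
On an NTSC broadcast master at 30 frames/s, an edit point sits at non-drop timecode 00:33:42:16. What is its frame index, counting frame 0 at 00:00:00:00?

Total seconds to the label: (0 × 3600 + 33 × 60 + 42) = 2022.
Frame index = 2022 × 30 + 16 = 60676.

60676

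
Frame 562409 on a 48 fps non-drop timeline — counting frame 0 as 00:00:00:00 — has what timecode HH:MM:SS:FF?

03:15:16:41

562409 ÷ 48 = 11716 full seconds, remainder 41 frames.
11716 s = 3 h 15 min 16 s.
Timecode: 03:15:16:41.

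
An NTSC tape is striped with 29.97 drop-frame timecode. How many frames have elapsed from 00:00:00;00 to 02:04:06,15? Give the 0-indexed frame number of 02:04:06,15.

223171

Complete 10-minute blocks: 12, each 17982 frames → 215784.
Remaining 4 whole minutes in the current block: 1800 + 3 × 1798 = 7194 frames.
Within the current minute: 6 × 30 + 15 − 2 = 193 (labels ;00/;01 skipped at this minute). Total = 215784 + 7194 + 193 = 223171.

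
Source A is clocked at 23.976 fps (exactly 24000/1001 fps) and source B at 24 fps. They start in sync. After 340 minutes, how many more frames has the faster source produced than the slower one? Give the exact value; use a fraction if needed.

340 min = 20400 s.
A emits 24000/1001 × 20400 = 489600000/1001 frames; B emits 24 × 20400 = 489600.
Difference = 489600/1001 frames (≈ 489.1109); B is ahead of A.

489600/1001 frames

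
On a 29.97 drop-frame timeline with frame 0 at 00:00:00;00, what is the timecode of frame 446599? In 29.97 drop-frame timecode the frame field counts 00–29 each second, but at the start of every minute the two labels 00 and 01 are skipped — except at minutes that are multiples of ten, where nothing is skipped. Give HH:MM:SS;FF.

04:08:21;17

Ten DF minutes hold 17982 frames, so frame 446599 lies in block 24 (frames 431568–449549) with 15031 frames into that block.
The block's first minute is 1800 frames and the rest 1798 each; 15031 frames reaches minute 8, so 24 × 18 + 8 × 2 = 448 labels have been skipped so far.
Adding those back, label number 446599 + 448 = 447047 at 30 labels/s is 14901 s + 17 f = 4 h 8 min 21 s frame 17, i.e. 04:08:21;17.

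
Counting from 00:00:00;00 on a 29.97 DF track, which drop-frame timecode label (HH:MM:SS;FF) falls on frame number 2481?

Each 10-minute DF block holds 10 × 60 × 30 − 9 × 2 = 17982 frames. 2481 ÷ 17982 → 0 full blocks, remainder 2481.
Within the partial block the first minute is 1800 frames and each further minute 1798, so 1 further minute boundary passed. Total skipped labels = 18 × 0 + 2 × 1 = 2.
Non-drop label index = 2481 + 2 = 2483; at 30 labels/s that is 00:01:22:23, i.e. DF 00:01:22;23.

00:01:22;23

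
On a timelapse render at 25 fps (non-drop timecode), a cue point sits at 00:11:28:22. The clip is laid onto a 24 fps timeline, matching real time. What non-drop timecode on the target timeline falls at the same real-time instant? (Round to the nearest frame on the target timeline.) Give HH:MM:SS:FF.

00:11:28:21

Source frame index: (0×3600 + 11×60 + 28) × 25 + 22 = 17222.
Real time: 17222 / (25) = 17222/25 s.
Target frame: (17222/25) × (24) = 413328/25 ≈ 16533.120 → 16533.
At 24 labels/s: frame 16533 → 00:11:28:21.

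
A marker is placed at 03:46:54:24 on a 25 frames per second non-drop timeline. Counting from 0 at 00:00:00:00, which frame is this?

Total seconds to the label: (3 × 3600 + 46 × 60 + 54) = 13614.
Frame index = 13614 × 25 + 24 = 340374.

340374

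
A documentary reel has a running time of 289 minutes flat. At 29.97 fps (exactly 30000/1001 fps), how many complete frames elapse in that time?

519680 frames

289 min = 17340 s.
Frames = 17340 × 30000/1001 = 520200000/1001 ≈ 519680.3197.
Complete frames: 519680.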